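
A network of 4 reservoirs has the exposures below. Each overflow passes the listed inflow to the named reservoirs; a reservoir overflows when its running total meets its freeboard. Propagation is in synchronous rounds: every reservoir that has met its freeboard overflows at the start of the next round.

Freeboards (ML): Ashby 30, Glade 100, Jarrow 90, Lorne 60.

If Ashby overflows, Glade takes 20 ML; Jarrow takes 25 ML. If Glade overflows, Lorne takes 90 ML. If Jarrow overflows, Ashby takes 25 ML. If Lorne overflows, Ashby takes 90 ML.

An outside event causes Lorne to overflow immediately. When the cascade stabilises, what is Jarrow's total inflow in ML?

Round 1 — Lorne overflows (initial).
  Ashby: +90 → 90 ≥ 30
Round 2 — Ashby overflows.
  Glade: +20 → 20 < 100
  Jarrow: +25 → 25 < 90
No further overflows.

25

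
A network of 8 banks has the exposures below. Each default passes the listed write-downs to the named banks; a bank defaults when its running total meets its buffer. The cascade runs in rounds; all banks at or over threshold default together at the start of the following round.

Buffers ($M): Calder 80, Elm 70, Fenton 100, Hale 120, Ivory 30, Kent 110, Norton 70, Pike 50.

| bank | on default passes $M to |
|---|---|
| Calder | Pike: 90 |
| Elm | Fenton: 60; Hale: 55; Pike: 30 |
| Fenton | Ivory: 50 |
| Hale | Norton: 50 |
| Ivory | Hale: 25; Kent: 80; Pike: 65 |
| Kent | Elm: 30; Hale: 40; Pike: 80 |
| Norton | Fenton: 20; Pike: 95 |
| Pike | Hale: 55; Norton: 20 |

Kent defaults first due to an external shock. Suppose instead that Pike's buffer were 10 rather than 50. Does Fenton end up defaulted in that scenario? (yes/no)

With Pike's buffer at 10:
Round 1 — Kent defaults (initial).
  Elm: +30 → 30 < 70
  Hale: +40 → 40 < 120
  Pike: +80 → 80 ≥ 10
Round 2 — Pike defaults.
  Hale: +55 → 95 < 120
  Norton: +20 → 20 < 70
No further defaults.

no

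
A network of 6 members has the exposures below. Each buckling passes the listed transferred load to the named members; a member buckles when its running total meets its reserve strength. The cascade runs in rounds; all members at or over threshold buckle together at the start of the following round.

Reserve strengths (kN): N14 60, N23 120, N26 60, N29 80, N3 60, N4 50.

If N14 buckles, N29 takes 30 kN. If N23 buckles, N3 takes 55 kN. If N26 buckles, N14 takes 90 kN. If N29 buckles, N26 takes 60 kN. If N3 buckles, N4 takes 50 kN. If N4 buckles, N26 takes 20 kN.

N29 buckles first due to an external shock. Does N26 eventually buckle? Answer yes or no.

yes

Round 1 — N29 buckles (initial).
  N26: +60 → 60 ≥ 60
Round 2 — N26 buckles.
  N14: +90 → 90 ≥ 60
Round 3 — N14 buckles.
No further bucklings.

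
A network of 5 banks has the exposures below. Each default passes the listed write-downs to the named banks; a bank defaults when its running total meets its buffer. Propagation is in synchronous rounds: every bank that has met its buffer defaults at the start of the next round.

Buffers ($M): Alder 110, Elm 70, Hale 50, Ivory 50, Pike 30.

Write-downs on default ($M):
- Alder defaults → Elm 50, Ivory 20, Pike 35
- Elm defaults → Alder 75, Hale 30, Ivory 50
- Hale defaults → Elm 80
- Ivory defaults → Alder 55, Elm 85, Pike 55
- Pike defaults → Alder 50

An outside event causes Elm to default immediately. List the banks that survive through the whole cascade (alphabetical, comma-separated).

Hale

Round 1 — Elm defaults (initial).
  Alder: +75 → 75 < 110
  Hale: +30 → 30 < 50
  Ivory: +50 → 50 ≥ 50
Round 2 — Ivory defaults.
  Alder: +55 → 130 ≥ 110
  Pike: +55 → 55 ≥ 30
Round 3 — Alder, Pike default.
No further defaults.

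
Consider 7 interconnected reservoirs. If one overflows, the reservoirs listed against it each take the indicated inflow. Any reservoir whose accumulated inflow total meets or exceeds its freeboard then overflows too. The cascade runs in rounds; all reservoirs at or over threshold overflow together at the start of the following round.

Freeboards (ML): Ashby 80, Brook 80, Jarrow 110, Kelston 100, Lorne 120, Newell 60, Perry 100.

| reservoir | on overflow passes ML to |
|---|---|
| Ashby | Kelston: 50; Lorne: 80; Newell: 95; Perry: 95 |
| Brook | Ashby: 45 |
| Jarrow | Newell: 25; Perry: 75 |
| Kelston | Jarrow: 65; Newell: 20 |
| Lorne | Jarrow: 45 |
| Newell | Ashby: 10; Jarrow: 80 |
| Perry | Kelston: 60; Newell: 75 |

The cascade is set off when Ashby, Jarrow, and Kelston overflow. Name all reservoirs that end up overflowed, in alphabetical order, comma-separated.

Ashby, Jarrow, Kelston, Newell, Perry

Round 1 — Ashby, Jarrow, Kelston overflow (initial).
  Lorne: +80 → 80 < 120
  Newell: +95+25+20 → 140 ≥ 60
  Perry: +95+75 → 170 ≥ 100
Round 2 — Newell, Perry overflow.
No further overflows.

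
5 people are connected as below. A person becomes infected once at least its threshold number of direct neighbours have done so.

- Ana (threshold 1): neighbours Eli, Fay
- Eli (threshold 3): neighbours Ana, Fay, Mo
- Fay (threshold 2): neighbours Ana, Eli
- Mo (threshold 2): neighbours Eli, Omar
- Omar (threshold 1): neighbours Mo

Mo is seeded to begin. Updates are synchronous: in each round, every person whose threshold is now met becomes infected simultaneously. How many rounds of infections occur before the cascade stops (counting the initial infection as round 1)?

2

Round 1 — Mo becomes infected (initial).
Round 2 — checking thresholds:
  Eli: 1 of 3 neighbours < 3, below threshold.
  Omar: 1 of 1 neighbours ≥ 1, becomes infected.
Round 3 — no new infections; cascade stops.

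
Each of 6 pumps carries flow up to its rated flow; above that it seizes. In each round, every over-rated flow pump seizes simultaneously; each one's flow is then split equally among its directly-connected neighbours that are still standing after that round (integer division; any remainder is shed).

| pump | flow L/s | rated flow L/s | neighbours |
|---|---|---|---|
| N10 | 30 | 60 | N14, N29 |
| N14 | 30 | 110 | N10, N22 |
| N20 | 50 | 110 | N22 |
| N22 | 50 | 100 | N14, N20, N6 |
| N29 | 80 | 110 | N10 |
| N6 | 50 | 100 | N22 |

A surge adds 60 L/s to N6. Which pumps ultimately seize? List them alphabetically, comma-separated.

N20, N22, N6

Round 1 — N6 at 110 > 100. N6 seizes.
  N6 sheds 110 L/s to N22: 110 each.
    N22: 50+110 = 160 > 100
Round 2 — N22 seizes.
  N22 sheds 160 L/s to N14, N20: 80 each.
    N14: 30+80 = 110 ≤ 110
    N20: 50+80 = 130 > 110
Round 3 — N20 seizes.
  N20 sheds 130 L/s: no online neighbours, lost.
No further seizures.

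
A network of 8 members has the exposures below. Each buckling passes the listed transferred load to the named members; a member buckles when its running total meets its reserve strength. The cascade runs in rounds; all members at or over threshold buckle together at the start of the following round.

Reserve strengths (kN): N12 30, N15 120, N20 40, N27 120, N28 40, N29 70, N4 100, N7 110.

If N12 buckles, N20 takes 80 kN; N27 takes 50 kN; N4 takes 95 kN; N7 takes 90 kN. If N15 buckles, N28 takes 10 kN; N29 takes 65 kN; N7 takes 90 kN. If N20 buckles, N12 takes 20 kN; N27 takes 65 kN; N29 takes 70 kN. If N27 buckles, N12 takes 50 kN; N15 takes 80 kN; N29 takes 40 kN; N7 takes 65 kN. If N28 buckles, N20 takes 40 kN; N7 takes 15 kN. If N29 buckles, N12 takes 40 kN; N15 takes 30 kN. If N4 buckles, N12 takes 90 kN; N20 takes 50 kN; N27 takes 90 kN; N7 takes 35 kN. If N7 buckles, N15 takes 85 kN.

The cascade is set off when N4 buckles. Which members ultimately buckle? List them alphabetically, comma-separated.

N12, N15, N20, N27, N29, N4, N7

Round 1 — N4 buckles (initial).
  N12: +90 → 90 ≥ 30
  N20: +50 → 50 ≥ 40
  N27: +90 → 90 < 120
  N7: +35 → 35 < 110
Round 2 — N12, N20 buckle.
  N27: +50+65 → 205 ≥ 120
  N29: +70 → 70 ≥ 70
  N7: +90 → 125 ≥ 110
Round 3 — N27, N29, N7 buckle.
  N15: +80+30+85 → 195 ≥ 120
Round 4 — N15 buckles.
  N28: +10 → 10 < 40
No further bucklings.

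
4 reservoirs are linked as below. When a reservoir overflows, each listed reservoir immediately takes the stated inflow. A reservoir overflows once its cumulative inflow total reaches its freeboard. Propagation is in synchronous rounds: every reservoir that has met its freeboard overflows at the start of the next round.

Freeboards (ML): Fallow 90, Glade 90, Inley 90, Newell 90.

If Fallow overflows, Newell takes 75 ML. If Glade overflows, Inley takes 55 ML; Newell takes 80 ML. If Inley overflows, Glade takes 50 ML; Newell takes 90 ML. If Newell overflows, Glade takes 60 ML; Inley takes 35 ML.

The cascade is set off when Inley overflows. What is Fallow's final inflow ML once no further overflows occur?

Round 1 — Inley overflows (initial).
  Glade: +50 → 50 < 90
  Newell: +90 → 90 ≥ 90
Round 2 — Newell overflows.
  Glade: +60 → 110 ≥ 90
Round 3 — Glade overflows.
No further overflows.

0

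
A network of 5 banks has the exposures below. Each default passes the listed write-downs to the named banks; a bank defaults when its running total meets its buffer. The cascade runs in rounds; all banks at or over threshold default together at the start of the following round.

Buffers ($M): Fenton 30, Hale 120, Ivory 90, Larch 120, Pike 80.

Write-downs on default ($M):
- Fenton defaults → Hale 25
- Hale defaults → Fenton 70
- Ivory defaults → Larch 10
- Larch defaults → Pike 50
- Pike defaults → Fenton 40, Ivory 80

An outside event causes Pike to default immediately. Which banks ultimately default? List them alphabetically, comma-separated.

Round 1 — Pike defaults (initial).
  Fenton: +40 → 40 ≥ 30
  Ivory: +80 → 80 < 90
Round 2 — Fenton defaults.
  Hale: +25 → 25 < 120
No further defaults.

Fenton, Pike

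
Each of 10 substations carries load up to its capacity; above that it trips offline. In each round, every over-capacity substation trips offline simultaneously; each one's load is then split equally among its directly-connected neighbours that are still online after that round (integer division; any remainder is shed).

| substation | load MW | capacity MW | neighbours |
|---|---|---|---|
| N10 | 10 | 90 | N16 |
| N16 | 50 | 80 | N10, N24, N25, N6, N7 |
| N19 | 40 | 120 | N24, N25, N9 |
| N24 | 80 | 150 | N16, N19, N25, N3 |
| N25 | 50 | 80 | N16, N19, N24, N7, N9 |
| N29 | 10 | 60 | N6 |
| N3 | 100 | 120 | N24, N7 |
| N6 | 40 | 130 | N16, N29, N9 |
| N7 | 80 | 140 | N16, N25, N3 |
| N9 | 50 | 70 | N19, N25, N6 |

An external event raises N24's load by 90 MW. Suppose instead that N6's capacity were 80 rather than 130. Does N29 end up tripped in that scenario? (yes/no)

With N6's capacity at 80:
Round 1 — N24 at 170 > 150. N24 trips offline.
  N24 sheds 170 MW to N16, N19, N25, N3: 42 each (2 lost).
    N16: 50+42 = 92 > 80
    N19: 40+42 = 82 ≤ 120
    N25: 50+42 = 92 > 80
    N3: 100+42 = 142 > 120
Round 2 — N16, N25, N3 trip offline.
  N16 sheds 92 MW to N10, N6, N7: 30 each (2 lost).
    N10: 10+30 = 40 ≤ 90
    N6: 40+30 = 70 ≤ 80
    N7: 80+30 = 110 ≤ 140
  N25 sheds 92 MW to N19, N7, N9: 30 each (2 lost).
    N19: 82+30 = 112 ≤ 120
    N7: 110+30 = 140 ≤ 140
    N9: 50+30 = 80 > 70
  N3 sheds 142 MW to N7: 142 each.
    N7: 140+142 = 282 > 140
Round 3 — N7, N9 trip offline.
  N7 sheds 282 MW: no online neighbours, lost.
  N9 sheds 80 MW to N19, N6: 40 each.
    N19: 112+40 = 152 > 120
    N6: 70+40 = 110 > 80
Round 4 — N19, N6 trip offline.
  N19 sheds 152 MW: no online neighbours, lost.
  N6 sheds 110 MW to N29: 110 each.
    N29: 10+110 = 120 > 60
Round 5 — N29 trips offline.
  N29 sheds 120 MW: no online neighbours, lost.
No further trips.

yes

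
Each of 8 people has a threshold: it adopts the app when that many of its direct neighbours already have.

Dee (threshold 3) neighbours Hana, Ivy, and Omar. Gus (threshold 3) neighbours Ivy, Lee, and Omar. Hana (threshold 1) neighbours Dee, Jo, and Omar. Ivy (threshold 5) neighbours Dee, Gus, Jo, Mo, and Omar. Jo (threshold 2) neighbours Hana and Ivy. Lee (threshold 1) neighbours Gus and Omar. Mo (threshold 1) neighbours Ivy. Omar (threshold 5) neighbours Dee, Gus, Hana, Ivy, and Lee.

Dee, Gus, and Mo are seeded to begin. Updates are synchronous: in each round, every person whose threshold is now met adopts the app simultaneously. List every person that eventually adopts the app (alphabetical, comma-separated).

Round 1 — Dee, Gus, Mo adopt the app (initial).
Round 2 — checking thresholds:
  Hana: 1 of 3 neighbours ≥ 1, adopts the app.
  Ivy: 3 of 5 neighbours < 5, holds.
  Lee: 1 of 2 neighbours ≥ 1, adopts the app.
  Omar: 2 of 5 neighbours < 5, holds.
Round 3 — no new adoptions; cascade stops.

Dee, Gus, Hana, Lee, Mo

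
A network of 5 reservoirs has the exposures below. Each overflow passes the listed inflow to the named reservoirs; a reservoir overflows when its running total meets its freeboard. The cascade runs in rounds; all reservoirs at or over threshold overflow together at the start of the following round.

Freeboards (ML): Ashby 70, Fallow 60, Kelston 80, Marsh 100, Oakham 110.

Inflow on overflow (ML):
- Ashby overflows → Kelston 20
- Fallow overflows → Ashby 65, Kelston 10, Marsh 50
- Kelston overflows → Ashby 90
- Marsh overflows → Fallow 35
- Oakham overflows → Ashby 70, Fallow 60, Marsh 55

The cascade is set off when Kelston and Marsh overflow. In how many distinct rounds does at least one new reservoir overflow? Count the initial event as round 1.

Round 1 — Kelston, Marsh overflow (initial).
  Ashby: +90 → 90 ≥ 70
  Fallow: +35 → 35 < 60
Round 2 — Ashby overflows.
No further overflows.

2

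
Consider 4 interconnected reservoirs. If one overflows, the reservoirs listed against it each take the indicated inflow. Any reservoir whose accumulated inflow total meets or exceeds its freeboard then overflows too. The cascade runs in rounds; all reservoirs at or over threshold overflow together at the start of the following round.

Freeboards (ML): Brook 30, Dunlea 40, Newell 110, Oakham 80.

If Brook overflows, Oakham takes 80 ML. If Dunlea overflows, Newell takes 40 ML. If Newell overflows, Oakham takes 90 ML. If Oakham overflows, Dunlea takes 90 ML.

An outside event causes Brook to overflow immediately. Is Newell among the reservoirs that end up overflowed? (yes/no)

Round 1 — Brook overflows (initial).
  Oakham: +80 → 80 ≥ 80
Round 2 — Oakham overflows.
  Dunlea: +90 → 90 ≥ 40
Round 3 — Dunlea overflows.
  Newell: +40 → 40 < 110
No further overflows.

no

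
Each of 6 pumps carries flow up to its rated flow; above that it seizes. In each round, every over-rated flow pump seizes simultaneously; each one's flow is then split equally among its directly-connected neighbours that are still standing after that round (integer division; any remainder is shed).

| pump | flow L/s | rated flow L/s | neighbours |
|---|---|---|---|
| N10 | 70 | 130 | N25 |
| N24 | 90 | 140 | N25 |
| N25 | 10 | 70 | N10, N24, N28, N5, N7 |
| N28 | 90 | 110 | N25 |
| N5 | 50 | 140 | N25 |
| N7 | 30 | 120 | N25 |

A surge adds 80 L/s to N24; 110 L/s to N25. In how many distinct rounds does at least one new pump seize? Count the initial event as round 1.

Round 1 — N24 at 170 > 140; N25 at 120 > 70. N24, N25 seize.
  N24 sheds 170 L/s: no online neighbours, lost.
  N25 sheds 120 L/s to N10, N28, N5, N7: 30 each.
    N10: 70+30 = 100 ≤ 130
    N28: 90+30 = 120 > 110
    N5: 50+30 = 80 ≤ 140
    N7: 30+30 = 60 ≤ 120
Round 2 — N28 seizes.
  N28 sheds 120 L/s: no online neighbours, lost.
No further seizures.

2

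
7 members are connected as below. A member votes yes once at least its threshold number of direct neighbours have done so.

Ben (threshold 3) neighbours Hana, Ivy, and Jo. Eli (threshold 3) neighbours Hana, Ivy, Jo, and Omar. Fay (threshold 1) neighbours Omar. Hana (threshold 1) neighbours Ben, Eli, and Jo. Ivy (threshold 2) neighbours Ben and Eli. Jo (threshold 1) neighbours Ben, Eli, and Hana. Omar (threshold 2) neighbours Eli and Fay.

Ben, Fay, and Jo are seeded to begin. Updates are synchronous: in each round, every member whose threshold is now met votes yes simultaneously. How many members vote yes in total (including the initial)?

Round 1 — Ben, Fay, Jo vote yes (initial).
Round 2 — checking thresholds:
  Eli: 1 of 4 neighbours < 3, not yet.
  Hana: 2 of 3 neighbours ≥ 1, votes yes.
  Ivy: 1 of 2 neighbours < 2, not yet.
  Omar: 1 of 2 neighbours < 2, not yet.
Round 3 — no new yes votes; cascade stops.

4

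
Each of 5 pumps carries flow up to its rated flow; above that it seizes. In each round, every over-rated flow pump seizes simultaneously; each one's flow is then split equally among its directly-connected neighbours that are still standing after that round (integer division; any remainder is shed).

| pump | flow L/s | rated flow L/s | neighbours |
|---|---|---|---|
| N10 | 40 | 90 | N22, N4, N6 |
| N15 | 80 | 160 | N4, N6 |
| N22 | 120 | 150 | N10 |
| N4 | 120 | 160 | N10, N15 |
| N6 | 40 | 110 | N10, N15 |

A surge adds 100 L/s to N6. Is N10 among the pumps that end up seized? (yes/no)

yes

Round 1 — N6 at 140 > 110. N6 seizes.
  N6 sheds 140 L/s to N10, N15: 70 each.
    N10: 40+70 = 110 > 90
    N15: 80+70 = 150 ≤ 160
Round 2 — N10 seizes.
  N10 sheds 110 L/s to N22, N4: 55 each.
    N22: 120+55 = 175 > 150
    N4: 120+55 = 175 > 160
Round 3 — N22, N4 seize.
  N22 sheds 175 L/s: no online neighbours, lost.
  N4 sheds 175 L/s to N15: 175 each.
    N15: 150+175 = 325 > 160
Round 4 — N15 seizes.
  N15 sheds 325 L/s: no online neighbours, lost.
No further seizures.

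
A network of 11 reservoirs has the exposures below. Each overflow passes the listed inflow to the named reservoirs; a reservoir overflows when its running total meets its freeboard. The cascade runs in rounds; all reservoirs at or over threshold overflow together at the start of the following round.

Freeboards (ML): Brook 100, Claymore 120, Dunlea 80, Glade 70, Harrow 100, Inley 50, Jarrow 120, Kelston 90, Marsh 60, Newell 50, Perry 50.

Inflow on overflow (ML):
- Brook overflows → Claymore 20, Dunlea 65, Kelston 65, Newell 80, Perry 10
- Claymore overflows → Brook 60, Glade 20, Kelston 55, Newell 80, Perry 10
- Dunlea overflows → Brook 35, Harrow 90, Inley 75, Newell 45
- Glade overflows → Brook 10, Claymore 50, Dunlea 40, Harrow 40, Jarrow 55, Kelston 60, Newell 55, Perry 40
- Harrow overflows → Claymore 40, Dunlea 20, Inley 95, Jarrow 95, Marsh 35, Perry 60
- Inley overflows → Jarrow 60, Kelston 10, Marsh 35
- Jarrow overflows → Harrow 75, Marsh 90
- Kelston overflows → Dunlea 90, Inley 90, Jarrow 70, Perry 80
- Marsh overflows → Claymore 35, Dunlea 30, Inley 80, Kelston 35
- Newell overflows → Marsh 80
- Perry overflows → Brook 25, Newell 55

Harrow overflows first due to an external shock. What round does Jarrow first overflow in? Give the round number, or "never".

Round 1 — Harrow overflows (initial).
  Claymore: +40 → 40 < 120
  Dunlea: +20 → 20 < 80
  Inley: +95 → 95 ≥ 50
  Jarrow: +95 → 95 < 120
  Marsh: +35 → 35 < 60
  Perry: +60 → 60 ≥ 50
Round 2 — Inley, Perry overflow.
  Brook: +25 → 25 < 100
  Jarrow: +60 → 155 ≥ 120
  Kelston: +10 → 10 < 90
  Marsh: +35 → 70 ≥ 60
  Newell: +55 → 55 ≥ 50
Round 3 — Jarrow, Marsh, Newell overflow.
  Claymore: +35 → 75 < 120
  Dunlea: +30 → 50 < 80
  Kelston: +35 → 45 < 90
No further overflows.

3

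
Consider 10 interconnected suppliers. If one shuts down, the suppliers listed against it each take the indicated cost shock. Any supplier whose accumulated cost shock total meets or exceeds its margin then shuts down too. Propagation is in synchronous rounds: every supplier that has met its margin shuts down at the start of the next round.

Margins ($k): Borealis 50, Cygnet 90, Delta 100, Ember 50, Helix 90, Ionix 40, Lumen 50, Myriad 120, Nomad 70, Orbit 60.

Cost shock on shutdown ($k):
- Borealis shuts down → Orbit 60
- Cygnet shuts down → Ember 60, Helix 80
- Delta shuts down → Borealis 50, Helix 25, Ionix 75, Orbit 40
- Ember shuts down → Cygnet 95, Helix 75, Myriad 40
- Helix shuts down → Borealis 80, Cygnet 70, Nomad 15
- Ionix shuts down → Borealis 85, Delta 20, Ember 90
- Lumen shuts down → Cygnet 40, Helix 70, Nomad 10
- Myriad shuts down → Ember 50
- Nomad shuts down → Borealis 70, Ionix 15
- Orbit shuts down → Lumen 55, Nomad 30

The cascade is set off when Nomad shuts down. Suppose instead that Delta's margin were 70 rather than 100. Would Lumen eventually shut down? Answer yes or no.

yes

With Delta's margin at 70:
Round 1 — Nomad shuts down (initial).
  Borealis: +70 → 70 ≥ 50
  Ionix: +15 → 15 < 40
Round 2 — Borealis shuts down.
  Orbit: +60 → 60 ≥ 60
Round 3 — Orbit shuts down.
  Lumen: +55 → 55 ≥ 50
Round 4 — Lumen shuts down.
  Cygnet: +40 → 40 < 90
  Helix: +70 → 70 < 90
No further shutdowns.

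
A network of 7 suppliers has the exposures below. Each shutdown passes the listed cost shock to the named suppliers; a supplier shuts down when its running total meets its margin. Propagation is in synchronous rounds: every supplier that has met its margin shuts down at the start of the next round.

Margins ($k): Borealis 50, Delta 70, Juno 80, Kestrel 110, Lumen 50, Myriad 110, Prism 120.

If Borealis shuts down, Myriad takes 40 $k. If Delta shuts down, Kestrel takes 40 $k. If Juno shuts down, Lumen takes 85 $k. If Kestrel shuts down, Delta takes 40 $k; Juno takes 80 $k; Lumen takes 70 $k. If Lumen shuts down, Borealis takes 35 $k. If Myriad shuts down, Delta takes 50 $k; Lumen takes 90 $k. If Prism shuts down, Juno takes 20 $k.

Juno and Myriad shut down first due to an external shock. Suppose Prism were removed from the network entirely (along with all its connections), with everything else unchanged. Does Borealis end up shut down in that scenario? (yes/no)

no

With Prism removed:
Round 1 — Juno, Myriad shut down (initial).
  Delta: +50 → 50 < 70
  Lumen: +85+90 → 175 ≥ 50
Round 2 — Lumen shuts down.
  Borealis: +35 → 35 < 50
No further shutdowns.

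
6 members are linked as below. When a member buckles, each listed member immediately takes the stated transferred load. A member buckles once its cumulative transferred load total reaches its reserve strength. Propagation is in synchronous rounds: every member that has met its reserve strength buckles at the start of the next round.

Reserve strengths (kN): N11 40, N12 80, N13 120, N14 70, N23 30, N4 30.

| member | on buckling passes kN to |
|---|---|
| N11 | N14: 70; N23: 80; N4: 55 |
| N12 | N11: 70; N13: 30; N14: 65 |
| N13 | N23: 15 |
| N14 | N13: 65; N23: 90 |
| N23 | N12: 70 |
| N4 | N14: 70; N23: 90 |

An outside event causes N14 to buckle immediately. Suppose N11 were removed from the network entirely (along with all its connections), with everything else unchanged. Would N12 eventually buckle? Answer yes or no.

no

With N11 removed:
Round 1 — N14 buckles (initial).
  N13: +65 → 65 < 120
  N23: +90 → 90 ≥ 30
Round 2 — N23 buckles.
  N12: +70 → 70 < 80
No further bucklings.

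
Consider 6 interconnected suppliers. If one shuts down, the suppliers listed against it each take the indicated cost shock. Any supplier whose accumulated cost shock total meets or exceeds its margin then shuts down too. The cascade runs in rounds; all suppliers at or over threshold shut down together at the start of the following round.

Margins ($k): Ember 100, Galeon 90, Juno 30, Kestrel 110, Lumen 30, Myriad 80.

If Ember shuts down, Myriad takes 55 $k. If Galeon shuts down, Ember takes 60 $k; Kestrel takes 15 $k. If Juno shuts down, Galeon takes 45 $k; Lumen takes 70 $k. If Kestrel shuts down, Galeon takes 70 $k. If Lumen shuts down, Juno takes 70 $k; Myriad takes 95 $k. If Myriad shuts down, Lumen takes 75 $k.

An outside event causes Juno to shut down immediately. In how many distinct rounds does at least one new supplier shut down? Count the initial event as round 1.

Round 1 — Juno shuts down (initial).
  Galeon: +45 → 45 < 90
  Lumen: +70 → 70 ≥ 30
Round 2 — Lumen shuts down.
  Myriad: +95 → 95 ≥ 80
Round 3 — Myriad shuts down.
No further shutdowns.

3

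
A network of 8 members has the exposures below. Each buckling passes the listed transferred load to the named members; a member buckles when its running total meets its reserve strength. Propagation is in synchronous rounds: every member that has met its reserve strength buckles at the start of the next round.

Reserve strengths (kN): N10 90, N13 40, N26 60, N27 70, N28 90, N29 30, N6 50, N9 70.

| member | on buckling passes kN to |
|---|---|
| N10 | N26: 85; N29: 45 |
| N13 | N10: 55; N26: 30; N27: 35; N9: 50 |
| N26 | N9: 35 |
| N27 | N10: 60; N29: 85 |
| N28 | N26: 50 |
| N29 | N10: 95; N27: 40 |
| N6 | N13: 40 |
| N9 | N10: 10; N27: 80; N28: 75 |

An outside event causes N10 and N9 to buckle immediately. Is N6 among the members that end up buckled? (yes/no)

no

Round 1 — N10, N9 buckle (initial).
  N26: +85 → 85 ≥ 60
  N27: +80 → 80 ≥ 70
  N28: +75 → 75 < 90
  N29: +45 → 45 ≥ 30
Round 2 — N26, N27, N29 buckle.
No further bucklings.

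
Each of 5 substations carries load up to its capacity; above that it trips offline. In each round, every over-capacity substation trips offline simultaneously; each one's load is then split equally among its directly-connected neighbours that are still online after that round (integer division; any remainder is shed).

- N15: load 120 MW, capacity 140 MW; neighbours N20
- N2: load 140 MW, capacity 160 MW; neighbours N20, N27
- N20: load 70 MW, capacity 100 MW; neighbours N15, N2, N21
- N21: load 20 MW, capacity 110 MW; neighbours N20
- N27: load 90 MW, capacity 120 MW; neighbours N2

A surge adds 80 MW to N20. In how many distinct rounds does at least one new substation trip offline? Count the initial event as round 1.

3

Round 1 — N20 at 150 > 100. N20 trips offline.
  N20 sheds 150 MW to N15, N2, N21: 50 each.
    N15: 120+50 = 170 > 140
    N2: 140+50 = 190 > 160
    N21: 20+50 = 70 ≤ 110
Round 2 — N15, N2 trip offline.
  N15 sheds 170 MW: no online neighbours, lost.
  N2 sheds 190 MW to N27: 190 each.
    N27: 90+190 = 280 > 120
Round 3 — N27 trips offline.
  N27 sheds 280 MW: no online neighbours, lost.
No further trips.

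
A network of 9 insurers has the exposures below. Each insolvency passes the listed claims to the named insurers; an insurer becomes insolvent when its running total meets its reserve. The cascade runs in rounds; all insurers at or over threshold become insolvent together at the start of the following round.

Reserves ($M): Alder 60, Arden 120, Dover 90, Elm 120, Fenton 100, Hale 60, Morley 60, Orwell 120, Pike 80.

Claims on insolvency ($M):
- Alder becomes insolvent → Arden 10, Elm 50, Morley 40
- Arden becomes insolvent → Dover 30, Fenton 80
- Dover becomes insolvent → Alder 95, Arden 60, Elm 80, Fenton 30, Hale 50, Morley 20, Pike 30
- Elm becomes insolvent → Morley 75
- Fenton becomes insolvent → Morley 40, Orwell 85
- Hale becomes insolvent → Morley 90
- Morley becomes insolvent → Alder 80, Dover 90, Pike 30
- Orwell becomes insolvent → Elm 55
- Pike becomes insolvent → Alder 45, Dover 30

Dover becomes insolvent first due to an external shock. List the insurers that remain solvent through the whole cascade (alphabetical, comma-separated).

Round 1 — Dover becomes insolvent (initial).
  Alder: +95 → 95 ≥ 60
  Arden: +60 → 60 < 120
  Elm: +80 → 80 < 120
  Fenton: +30 → 30 < 100
  Hale: +50 → 50 < 60
  Morley: +20 → 20 < 60
  Pike: +30 → 30 < 80
Round 2 — Alder becomes insolvent.
  Arden: +10 → 70 < 120
  Elm: +50 → 130 ≥ 120
  Morley: +40 → 60 ≥ 60
Round 3 — Elm, Morley become insolvent.
  Pike: +30 → 60 < 80
No further insolvencies.

Arden, Fenton, Hale, Orwell, Pike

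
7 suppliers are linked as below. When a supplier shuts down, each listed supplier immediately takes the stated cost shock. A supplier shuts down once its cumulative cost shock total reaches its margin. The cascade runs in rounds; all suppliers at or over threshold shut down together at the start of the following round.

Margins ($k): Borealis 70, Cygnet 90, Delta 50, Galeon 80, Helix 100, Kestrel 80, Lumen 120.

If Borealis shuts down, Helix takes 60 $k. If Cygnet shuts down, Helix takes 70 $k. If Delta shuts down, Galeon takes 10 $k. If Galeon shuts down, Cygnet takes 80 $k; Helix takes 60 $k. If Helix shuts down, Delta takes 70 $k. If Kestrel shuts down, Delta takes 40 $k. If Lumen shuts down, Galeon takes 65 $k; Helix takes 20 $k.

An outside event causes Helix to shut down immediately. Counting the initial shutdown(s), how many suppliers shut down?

Round 1 — Helix shuts down (initial).
  Delta: +70 → 70 ≥ 50
Round 2 — Delta shuts down.
  Galeon: +10 → 10 < 80
No further shutdowns.

2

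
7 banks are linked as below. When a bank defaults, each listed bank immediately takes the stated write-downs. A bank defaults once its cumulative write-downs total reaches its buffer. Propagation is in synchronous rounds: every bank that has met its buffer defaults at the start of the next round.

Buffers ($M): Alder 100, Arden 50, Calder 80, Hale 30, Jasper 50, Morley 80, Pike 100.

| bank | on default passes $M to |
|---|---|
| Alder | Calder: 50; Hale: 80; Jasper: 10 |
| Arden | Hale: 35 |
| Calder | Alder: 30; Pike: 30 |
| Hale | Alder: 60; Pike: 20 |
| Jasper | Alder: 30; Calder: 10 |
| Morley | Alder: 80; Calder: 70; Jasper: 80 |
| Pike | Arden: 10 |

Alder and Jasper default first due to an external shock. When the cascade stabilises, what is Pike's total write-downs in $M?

Round 1 — Alder, Jasper default (initial).
  Calder: +50+10 → 60 < 80
  Hale: +80 → 80 ≥ 30
Round 2 — Hale defaults.
  Pike: +20 → 20 < 100
No further defaults.

20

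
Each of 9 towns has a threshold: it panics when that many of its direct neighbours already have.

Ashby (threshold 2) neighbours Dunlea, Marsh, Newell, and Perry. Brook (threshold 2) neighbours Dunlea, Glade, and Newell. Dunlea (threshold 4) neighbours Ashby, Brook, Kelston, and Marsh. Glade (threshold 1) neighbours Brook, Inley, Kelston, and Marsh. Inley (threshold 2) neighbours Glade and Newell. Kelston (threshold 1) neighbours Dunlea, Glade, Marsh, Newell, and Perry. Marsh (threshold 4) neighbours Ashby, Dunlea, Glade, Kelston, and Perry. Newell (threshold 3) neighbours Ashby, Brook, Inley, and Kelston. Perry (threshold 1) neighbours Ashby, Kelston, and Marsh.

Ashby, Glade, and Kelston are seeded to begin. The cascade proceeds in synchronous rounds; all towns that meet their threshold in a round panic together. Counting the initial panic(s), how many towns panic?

Round 1 — Ashby, Glade, Kelston panic (initial).
Round 2 — checking thresholds:
  Brook: 1 of 3 neighbours < 2, below threshold.
  Dunlea: 2 of 4 neighbours < 4, below threshold.
  Inley: 1 of 2 neighbours < 2, below threshold.
  Marsh: 3 of 5 neighbours < 4, below threshold.
  Newell: 2 of 4 neighbours < 3, below threshold.
  Perry: 2 of 3 neighbours ≥ 1, panics.
Round 3 — checking thresholds:
  Brook: 1 of 3 neighbours < 2, below threshold.
  Dunlea: 2 of 4 neighbours < 4, below threshold.
  Inley: 1 of 2 neighbours < 2, below threshold.
  Marsh: 4 of 5 neighbours ≥ 4, panics.
  Newell: 2 of 4 neighbours < 3, below threshold.
Round 4 — no new panics; cascade stops.

5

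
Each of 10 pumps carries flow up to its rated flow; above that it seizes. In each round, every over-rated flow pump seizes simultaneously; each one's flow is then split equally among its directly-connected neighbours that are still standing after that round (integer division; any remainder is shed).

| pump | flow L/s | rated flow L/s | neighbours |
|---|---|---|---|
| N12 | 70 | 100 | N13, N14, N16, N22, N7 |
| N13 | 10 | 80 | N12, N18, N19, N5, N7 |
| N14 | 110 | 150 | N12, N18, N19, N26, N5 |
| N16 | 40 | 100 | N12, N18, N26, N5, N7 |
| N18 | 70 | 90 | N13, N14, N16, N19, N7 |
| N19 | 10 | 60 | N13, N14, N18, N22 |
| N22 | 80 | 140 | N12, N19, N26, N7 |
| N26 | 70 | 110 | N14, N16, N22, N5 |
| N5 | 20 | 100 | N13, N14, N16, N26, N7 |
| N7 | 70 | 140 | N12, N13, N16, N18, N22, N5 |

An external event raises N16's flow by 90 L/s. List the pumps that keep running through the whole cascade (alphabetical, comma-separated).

Round 1 — N16 at 130 > 100. N16 seizes.
  N16 sheds 130 L/s to N12, N18, N26, N5, N7: 26 each.
    N12: 70+26 = 96 ≤ 100
    N18: 70+26 = 96 > 90
    N26: 70+26 = 96 ≤ 110
    N5: 20+26 = 46 ≤ 100
    N7: 70+26 = 96 ≤ 140
Round 2 — N18 seizes.
  N18 sheds 96 L/s to N13, N14, N19, N7: 24 each.
    N13: 10+24 = 34 ≤ 80
    N14: 110+24 = 134 ≤ 150
    N19: 10+24 = 34 ≤ 60
    N7: 96+24 = 120 ≤ 140
No further seizures.

N12, N13, N14, N19, N22, N26, N5, N7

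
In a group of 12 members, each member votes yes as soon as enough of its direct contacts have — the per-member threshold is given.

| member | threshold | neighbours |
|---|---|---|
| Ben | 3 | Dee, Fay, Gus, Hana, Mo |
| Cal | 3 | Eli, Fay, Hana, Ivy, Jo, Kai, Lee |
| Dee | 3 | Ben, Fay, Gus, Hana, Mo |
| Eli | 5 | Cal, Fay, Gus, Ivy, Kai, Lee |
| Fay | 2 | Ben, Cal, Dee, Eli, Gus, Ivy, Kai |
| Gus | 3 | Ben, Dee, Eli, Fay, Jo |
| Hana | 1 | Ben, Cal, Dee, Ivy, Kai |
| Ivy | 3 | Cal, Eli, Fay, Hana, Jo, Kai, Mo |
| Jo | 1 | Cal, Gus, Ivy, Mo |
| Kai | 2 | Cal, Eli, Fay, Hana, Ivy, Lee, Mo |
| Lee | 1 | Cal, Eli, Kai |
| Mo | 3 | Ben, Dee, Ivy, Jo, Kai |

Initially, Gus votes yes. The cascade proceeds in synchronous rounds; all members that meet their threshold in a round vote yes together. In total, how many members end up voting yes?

Round 1 — Gus votes yes (initial).
Round 2 — checking thresholds:
  Ben: 1 of 5 neighbours < 3, holds.
  Dee: 1 of 5 neighbours < 3, holds.
  Eli: 1 of 6 neighbours < 5, holds.
  Fay: 1 of 7 neighbours < 2, holds.
  Jo: 1 of 4 neighbours ≥ 1, votes yes.
Round 3 — no new yes votes; cascade stops.

2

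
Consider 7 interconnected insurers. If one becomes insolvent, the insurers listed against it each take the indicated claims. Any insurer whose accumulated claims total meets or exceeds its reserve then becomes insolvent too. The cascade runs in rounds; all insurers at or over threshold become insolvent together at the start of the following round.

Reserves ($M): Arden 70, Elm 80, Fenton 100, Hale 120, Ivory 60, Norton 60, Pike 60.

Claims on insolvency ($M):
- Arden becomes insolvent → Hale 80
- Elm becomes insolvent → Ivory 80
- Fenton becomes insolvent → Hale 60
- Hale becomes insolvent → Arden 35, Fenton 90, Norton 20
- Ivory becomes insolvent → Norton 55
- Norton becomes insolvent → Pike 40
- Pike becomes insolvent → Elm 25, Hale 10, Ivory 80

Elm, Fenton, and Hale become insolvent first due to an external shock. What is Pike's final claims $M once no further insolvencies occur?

Round 1 — Elm, Fenton, Hale become insolvent (initial).
  Arden: +35 → 35 < 70
  Ivory: +80 → 80 ≥ 60
  Norton: +20 → 20 < 60
Round 2 — Ivory becomes insolvent.
  Norton: +55 → 75 ≥ 60
Round 3 — Norton becomes insolvent.
  Pike: +40 → 40 < 60
No further insolvencies.

40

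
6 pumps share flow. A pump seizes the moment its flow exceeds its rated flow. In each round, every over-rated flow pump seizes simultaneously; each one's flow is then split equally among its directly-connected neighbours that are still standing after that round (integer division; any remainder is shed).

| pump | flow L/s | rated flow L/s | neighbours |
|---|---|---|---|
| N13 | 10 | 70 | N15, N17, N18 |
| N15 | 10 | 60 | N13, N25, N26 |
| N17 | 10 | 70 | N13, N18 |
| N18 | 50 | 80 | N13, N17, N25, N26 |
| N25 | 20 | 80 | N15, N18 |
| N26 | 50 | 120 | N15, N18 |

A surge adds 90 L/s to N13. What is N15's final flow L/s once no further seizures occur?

Round 1 — N13 at 100 > 70. N13 seizes.
  N13 sheds 100 L/s to N15, N17, N18: 33 each (1 lost).
    N15: 10+33 = 43 ≤ 60
    N17: 10+33 = 43 ≤ 70
    N18: 50+33 = 83 > 80
Round 2 — N18 seizes.
  N18 sheds 83 L/s to N17, N25, N26: 27 each (2 lost).
    N17: 43+27 = 70 ≤ 70
    N25: 20+27 = 47 ≤ 80
    N26: 50+27 = 77 ≤ 120
No further seizures.

43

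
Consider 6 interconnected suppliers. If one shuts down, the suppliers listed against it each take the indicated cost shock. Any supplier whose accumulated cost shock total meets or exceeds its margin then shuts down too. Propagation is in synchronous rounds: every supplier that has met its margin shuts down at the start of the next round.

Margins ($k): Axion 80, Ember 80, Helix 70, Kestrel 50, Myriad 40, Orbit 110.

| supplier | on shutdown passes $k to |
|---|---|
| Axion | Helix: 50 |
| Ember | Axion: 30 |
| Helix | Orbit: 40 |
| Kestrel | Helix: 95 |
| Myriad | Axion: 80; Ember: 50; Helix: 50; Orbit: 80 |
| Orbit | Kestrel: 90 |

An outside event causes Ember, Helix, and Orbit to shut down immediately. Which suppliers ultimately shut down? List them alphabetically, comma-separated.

Ember, Helix, Kestrel, Orbit

Round 1 — Ember, Helix, Orbit shut down (initial).
  Axion: +30 → 30 < 80
  Kestrel: +90 → 90 ≥ 50
Round 2 — Kestrel shuts down.
No further shutdowns.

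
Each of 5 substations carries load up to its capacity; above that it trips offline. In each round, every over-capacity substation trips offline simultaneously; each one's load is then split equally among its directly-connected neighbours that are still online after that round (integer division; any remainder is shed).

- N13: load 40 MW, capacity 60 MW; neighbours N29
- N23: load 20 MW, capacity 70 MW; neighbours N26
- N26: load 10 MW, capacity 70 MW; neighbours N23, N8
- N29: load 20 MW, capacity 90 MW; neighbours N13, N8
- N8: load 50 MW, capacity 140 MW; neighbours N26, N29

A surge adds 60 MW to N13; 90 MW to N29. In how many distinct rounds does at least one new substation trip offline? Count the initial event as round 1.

Round 1 — N13 at 100 > 60; N29 at 110 > 90. N13, N29 trip offline.
  N13 sheds 100 MW: no online neighbours, lost.
  N29 sheds 110 MW to N8: 110 each.
    N8: 50+110 = 160 > 140
Round 2 — N8 trips offline.
  N8 sheds 160 MW to N26: 160 each.
    N26: 10+160 = 170 > 70
Round 3 — N26 trips offline.
  N26 sheds 170 MW to N23: 170 each.
    N23: 20+170 = 190 > 70
Round 4 — N23 trips offline.
  N23 sheds 190 MW: no online neighbours, lost.
No further trips.

4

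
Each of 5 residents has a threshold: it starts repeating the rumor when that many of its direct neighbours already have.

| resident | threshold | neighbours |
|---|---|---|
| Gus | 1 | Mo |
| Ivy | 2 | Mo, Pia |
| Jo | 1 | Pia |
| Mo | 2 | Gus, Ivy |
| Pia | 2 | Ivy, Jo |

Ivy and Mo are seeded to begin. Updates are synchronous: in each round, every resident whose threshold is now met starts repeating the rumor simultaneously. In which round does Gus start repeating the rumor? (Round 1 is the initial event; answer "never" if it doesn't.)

2

Round 1 — Ivy, Mo start repeating the rumor (initial).
Round 2 — checking thresholds:
  Gus: 1 of 1 neighbours ≥ 1, starts repeating the rumor.
  Pia: 1 of 2 neighbours < 2, not yet.
Round 3 — no new spreads; cascade stops.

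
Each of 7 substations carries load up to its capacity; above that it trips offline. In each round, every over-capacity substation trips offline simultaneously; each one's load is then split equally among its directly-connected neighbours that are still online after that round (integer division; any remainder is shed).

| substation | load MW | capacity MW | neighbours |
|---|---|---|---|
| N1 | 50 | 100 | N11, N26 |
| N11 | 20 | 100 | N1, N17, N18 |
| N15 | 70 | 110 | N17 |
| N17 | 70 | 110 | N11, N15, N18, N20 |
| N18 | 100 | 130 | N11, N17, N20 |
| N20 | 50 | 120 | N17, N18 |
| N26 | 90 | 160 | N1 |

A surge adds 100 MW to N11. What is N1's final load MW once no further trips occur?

90

Round 1 — N11 at 120 > 100. N11 trips offline.
  N11 sheds 120 MW to N1, N17, N18: 40 each.
    N1: 50+40 = 90 ≤ 100
    N17: 70+40 = 110 ≤ 110
    N18: 100+40 = 140 > 130
Round 2 — N18 trips offline.
  N18 sheds 140 MW to N17, N20: 70 each.
    N17: 110+70 = 180 > 110
    N20: 50+70 = 120 ≤ 120
Round 3 — N17 trips offline.
  N17 sheds 180 MW to N15, N20: 90 each.
    N15: 70+90 = 160 > 110
    N20: 120+90 = 210 > 120
Round 4 — N15, N20 trip offline.
  N15 sheds 160 MW: no online neighbours, lost.
  N20 sheds 210 MW: no online neighbours, lost.
No further trips.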